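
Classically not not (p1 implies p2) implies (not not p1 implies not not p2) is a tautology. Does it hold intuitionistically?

This is the distribution of double negation over implication, which is intuitionistically derivable.
Assume not not (p1 implies p2) and not not p1; suppose not p2. Then p1 implies p2 would give not p1 (by contraposition), contradicting not not p1; so not (p1 implies p2), contradicting not not (p1 implies p2). Hence not not p2.

Yes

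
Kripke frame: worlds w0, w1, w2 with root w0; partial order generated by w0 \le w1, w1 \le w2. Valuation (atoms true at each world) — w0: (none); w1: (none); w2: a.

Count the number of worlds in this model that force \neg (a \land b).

3

w0: forces it.
w1: forces it.
w2: forces it.
Worlds forcing the formula: {w0, w1, w2}.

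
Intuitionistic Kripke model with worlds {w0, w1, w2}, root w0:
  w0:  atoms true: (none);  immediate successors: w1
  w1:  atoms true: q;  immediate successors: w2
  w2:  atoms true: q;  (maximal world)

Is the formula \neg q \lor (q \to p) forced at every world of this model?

No

Not every world: w0 \nVdash \neg q \lor (q \to p).
w0 \nVdash \neg q \lor (q \to p): neither disjunct is forced at w0.
w0 \nVdash \neg q since w1 is accessible from w0 and w1 \Vdash q.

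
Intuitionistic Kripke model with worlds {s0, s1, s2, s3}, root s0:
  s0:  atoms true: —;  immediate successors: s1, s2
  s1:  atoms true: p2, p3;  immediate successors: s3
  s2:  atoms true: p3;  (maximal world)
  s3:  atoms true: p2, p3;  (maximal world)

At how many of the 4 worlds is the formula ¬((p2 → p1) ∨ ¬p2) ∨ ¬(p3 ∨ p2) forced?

2

s0: does not force it — s0 ⊮ ¬((p2 → p1) ∨ ¬p2) ∨ ¬(p3 ∨ p2): neither disjunct is forced at s0.
s1: forces it.
s2: does not force it — s2 ⊮ ¬((p2 → p1) ∨ ¬p2) ∨ ¬(p3 ∨ p2): neither disjunct is forced at s2.
s3: forces it.
Worlds forcing the formula: {s1, s3}.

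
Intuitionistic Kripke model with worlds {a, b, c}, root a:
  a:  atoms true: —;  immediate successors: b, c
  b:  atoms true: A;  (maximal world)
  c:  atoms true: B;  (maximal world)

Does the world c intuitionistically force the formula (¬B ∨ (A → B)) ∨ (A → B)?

Yes

c ⊩ (¬B ∨ (A → B)) ∨ (A → B) via the disjunct ¬B ∨ (A → B).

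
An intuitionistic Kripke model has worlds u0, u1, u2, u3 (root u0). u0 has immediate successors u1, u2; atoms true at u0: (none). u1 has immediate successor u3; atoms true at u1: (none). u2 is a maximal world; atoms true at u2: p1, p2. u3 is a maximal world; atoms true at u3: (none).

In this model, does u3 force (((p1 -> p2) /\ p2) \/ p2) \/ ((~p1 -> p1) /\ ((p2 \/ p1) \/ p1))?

u3 ||-/- (((p1 -> p2) /\ p2) \/ p2) \/ ((~p1 -> p1) /\ ((p2 \/ p1) \/ p1)): neither disjunct is forced at u3.
u3 ||-/- ((p1 -> p2) /\ p2) \/ p2: neither disjunct is forced at u3.
u3 ||-/- (p1 -> p2) /\ p2 since u3 fails p2.

No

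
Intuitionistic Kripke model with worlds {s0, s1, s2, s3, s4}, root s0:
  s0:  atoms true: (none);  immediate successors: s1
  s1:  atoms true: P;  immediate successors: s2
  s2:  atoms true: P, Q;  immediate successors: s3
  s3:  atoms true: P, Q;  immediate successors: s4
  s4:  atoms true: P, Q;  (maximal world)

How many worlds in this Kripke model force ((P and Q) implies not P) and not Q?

0

s0: does not force it — s0 does not force ((P and Q) implies not P) and not Q since s0 fails (P and Q) implies not P.
s1: does not force it.
s2: does not force it.
s3: does not force it.
s4: does not force it.
Worlds forcing the formula: { }.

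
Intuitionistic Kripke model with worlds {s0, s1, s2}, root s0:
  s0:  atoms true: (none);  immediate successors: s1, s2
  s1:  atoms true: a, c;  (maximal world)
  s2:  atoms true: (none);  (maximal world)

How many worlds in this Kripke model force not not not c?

s0: does not force it — s0 does not force not not not c since s1 is accessible from s0 and s1 forces not not c.
s1: does not force it — s1 does not force not not not c since s1 is accessible from s1 and s1 forces not not c.
s2: forces it.
Worlds forcing the formula: {s2}.

1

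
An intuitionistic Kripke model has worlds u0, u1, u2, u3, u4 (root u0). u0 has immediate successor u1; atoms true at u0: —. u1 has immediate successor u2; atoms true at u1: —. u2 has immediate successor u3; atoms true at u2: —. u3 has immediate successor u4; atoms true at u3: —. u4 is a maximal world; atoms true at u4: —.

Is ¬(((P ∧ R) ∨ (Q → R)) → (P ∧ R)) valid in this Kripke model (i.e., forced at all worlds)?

u0 ⊩ ¬(((P ∧ R) ∨ (Q → R)) → (P ∧ R)): no world accessible from u0 forces ((P ∧ R) ∨ (Q → R)) → (P ∧ R).
Since the root u0 forces ¬(((P ∧ R) ∨ (Q → R)) → (P ∧ R)) and forcing is persistent (monotone upward), every world forces it.

Yes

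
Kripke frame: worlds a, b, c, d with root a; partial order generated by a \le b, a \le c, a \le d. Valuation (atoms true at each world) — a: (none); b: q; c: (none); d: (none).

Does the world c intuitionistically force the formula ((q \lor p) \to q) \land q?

c \nVdash ((q \lor p) \to q) \land q since c fails q.

No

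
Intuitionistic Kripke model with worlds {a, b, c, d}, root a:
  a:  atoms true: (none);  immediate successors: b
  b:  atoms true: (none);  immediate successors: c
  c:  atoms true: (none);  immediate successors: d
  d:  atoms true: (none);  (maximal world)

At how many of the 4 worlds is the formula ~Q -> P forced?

0

a: does not force it — a ||-/- ~Q -> P: already at a itself, a ||- ~Q but a ||-/- P.
b: does not force it — b ||-/- ~Q -> P: already at b itself, b ||- ~Q but b ||-/- P.
c: does not force it.
d: does not force it.
Worlds forcing the formula: { }.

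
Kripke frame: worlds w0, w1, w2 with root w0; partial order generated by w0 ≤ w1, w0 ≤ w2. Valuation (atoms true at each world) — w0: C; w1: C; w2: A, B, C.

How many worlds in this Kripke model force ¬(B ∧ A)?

1

w0: does not force it — w0 ⊮ ¬(B ∧ A) since w2 is accessible from w0 and w2 ⊩ B ∧ A.
w1: forces it.
w2: does not force it.
Worlds forcing the formula: {w1}.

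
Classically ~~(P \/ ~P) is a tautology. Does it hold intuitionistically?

Yes

This is the double negation of excluded middle, which is intuitionistically derivable.
Assuming ~(P \/ ~P): from P we'd get P \/ ~P, so ~P; but then P \/ ~P again — contradiction. Hence ~~(P \/ ~P).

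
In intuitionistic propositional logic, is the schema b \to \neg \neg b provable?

Yes

This is double-negation introduction, which is intuitionistically derivable.
If a world forces b then every accessible world forces b (persistence), so none forces \neg b; hence \neg \neg b.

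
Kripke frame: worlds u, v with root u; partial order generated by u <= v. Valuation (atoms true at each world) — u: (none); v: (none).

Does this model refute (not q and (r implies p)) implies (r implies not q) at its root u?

No

u forces (not q and (r implies p)) implies (r implies not q): every world accessible from u that forces not q and (r implies p) (namely u, v) also forces r implies not q.
So the root u forces (not q and (r implies p)) implies (r implies not q); the model is not a countermodel.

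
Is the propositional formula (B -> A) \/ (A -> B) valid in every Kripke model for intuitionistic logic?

No

This is the Gödel–Dummett linearity axiom, which is not intuitionistically valid.
A Kripke countermodel: worlds a, b, c; order generated by a <= b, a <= c; atoms true at each world — a:{}; b:{B}; c:{A}.
a ||-/- (B -> A) \/ (A -> B): neither disjunct is forced at a.
a ||-/- B -> A: at the accessible world b, b ||- B but b ||-/- A.
b lacks atom A, so b ||-/- A.
So the root a does not force the formula.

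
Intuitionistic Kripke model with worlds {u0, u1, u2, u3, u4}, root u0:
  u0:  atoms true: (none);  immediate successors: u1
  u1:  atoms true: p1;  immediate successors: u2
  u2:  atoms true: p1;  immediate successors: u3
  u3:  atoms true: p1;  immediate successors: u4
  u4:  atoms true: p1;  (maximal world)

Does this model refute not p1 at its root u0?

u0 does not force not p1 since u1 is accessible from u0 and u1 forces p1.
So the root u0 does not force not p1; the model is a countermodel.

Yes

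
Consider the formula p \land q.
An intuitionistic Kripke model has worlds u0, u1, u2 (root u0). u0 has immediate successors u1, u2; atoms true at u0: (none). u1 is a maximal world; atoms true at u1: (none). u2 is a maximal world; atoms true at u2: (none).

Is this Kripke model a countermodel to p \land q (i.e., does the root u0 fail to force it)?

u0 \nVdash p \land q since u0 fails p.
So the root u0 does not force p \land q; the model is a countermodel.

Yes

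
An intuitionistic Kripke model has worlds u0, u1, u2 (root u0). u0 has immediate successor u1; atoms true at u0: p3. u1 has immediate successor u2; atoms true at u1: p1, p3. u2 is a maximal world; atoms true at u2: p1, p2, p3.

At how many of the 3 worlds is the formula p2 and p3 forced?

1

u0: does not force it — u0 does not force p2 and p3 since u0 fails p2.
u1: does not force it — u1 does not force p2 and p3 since u1 fails p2.
u2: forces it.
Worlds forcing the formula: {u2}.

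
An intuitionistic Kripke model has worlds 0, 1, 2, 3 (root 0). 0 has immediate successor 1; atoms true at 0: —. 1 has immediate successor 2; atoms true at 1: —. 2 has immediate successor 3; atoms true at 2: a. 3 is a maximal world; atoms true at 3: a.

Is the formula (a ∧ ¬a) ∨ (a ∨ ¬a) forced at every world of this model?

No

Not every world: 0 ⊮ (a ∧ ¬a) ∨ (a ∨ ¬a).
0 ⊮ (a ∧ ¬a) ∨ (a ∨ ¬a): neither disjunct is forced at 0.
0 ⊮ a ∧ ¬a since 0 fails a.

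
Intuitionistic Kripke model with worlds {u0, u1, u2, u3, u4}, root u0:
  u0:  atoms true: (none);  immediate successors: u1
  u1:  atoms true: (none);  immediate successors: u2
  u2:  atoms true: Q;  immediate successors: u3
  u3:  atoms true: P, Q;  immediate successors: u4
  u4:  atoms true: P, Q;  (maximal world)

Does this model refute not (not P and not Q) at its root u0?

No

u0 forces not (not P and not Q): no world accessible from u0 forces not P and not Q.
So the root u0 forces not (not P and not Q); the model is not a countermodel.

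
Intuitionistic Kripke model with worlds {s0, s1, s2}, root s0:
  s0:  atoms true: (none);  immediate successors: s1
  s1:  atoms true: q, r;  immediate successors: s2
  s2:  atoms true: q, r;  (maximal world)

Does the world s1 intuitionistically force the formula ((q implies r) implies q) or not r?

s1 forces ((q implies r) implies q) or not r via the disjunct (q implies r) implies q.

Yes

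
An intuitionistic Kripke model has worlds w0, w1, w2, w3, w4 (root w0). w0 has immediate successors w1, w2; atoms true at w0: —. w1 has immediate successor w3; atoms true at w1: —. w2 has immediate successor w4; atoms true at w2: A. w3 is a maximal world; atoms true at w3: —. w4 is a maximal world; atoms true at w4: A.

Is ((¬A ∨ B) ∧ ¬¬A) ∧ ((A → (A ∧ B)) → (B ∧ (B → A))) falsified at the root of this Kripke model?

Yes

w0 ⊮ ((¬A ∨ B) ∧ ¬¬A) ∧ ((A → (A ∧ B)) → (B ∧ (B → A))) since w0 fails (¬A ∨ B) ∧ ¬¬A.
So the root w0 does not force ((¬A ∨ B) ∧ ¬¬A) ∧ ((A → (A ∧ B)) → (B ∧ (B → A))); the model is a countermodel.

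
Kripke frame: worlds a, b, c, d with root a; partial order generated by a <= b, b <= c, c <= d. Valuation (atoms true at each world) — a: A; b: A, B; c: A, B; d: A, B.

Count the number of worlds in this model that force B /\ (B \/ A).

a: does not force it — a ||-/- B /\ (B \/ A) since a fails B.
b: forces it.
c: forces it.
d: forces it.
Worlds forcing the formula: {b, c, d}.

3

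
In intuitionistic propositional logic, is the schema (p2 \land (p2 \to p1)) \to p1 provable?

This is modus ponens in implicational form, which is intuitionistically derivable.
If a world forces p2 and p2 \to p1, then applying the implication at that world (which is accessible from itself) gives p1.

Yes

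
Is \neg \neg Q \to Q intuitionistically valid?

No

This is double-negation elimination, which is not intuitionistically valid.
A Kripke countermodel: worlds s0, s1; order generated by s0 \le s1; atoms true at each world — s0:{}; s1:{Q}.
s0 \nVdash \neg \neg Q \to Q: already at s0 itself, s0 \Vdash \neg \neg Q but s0 \nVdash Q.
s0 lacks atom Q, so s0 \nVdash Q.
So the root s0 does not force the formula.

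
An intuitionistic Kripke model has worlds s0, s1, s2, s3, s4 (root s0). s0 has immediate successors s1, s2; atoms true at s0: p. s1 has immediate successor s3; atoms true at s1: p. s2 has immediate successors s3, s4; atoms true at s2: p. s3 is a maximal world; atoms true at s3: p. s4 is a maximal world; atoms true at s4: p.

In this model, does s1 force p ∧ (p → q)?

s1 ⊮ p ∧ (p → q) since s1 fails p → q.

No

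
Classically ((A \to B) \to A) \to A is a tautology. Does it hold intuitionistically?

No

This is Peirce's law, which is not intuitionistically valid.
A Kripke countermodel: worlds 0, 1; order generated by 0 \le 1; atoms true at each world — 0:{}; 1:{A}.
0 \nVdash ((A \to B) \to A) \to A: already at 0 itself, 0 \Vdash (A \to B) \to A but 0 \nVdash A.
0 lacks atom A, so 0 \nVdash A.
So the root 0 does not force the formula.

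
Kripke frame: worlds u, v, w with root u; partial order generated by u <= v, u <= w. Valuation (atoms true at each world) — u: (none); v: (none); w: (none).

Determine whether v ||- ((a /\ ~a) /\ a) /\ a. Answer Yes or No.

v ||-/- ((a /\ ~a) /\ a) /\ a since v fails (a /\ ~a) /\ a.

No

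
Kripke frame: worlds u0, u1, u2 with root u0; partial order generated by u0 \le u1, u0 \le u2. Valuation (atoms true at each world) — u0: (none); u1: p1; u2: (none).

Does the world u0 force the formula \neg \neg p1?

No

u0 \nVdash \neg \neg p1 since u2 is accessible from u0 and u2 \Vdash \neg p1.
u2 \Vdash \neg p1: no world accessible from u2 forces p1.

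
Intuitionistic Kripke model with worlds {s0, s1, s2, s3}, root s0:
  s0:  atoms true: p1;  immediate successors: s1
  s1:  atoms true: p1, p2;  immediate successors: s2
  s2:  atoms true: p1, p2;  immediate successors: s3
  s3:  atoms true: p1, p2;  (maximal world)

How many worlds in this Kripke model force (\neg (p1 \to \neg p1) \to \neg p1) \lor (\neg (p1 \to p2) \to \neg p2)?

s0: forces it.
s1: forces it.
s2: forces it.
s3: forces it.
Worlds forcing the formula: {s0, s1, s2, s3}.

4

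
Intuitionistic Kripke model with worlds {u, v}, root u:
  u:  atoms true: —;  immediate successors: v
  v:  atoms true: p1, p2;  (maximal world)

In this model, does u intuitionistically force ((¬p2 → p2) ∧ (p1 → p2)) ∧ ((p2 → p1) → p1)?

No

u ⊮ ((¬p2 → p2) ∧ (p1 → p2)) ∧ ((p2 → p1) → p1) since u fails (p2 → p1) → p1.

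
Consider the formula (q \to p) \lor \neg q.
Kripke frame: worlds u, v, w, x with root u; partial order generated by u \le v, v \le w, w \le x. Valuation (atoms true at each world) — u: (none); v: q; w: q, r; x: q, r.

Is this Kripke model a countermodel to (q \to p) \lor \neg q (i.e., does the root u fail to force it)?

u \nVdash (q \to p) \lor \neg q: neither disjunct is forced at u.
u \nVdash q \to p: at the accessible world v, v \Vdash q but v \nVdash p.
v lacks atom p, so v \nVdash p.
So the root u does not force (q \to p) \lor \neg q; the model is a countermodel.

Yes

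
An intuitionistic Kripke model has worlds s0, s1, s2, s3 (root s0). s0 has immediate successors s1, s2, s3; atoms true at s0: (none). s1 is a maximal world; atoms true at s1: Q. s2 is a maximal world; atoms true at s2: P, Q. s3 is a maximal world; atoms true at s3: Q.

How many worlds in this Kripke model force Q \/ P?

s0: does not force it — s0 ||-/- Q \/ P: neither disjunct is forced at s0.
s1: forces it.
s2: forces it.
s3: forces it.
Worlds forcing the formula: {s1, s2, s3}.

3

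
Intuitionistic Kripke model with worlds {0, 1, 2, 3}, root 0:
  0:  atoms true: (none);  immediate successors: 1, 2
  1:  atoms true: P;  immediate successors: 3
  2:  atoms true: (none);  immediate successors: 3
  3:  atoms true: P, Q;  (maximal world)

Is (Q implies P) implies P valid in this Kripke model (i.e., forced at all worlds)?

No

Not every world: 0 does not force (Q implies P) implies P.
0 does not force (Q implies P) implies P: already at 0 itself, 0 forces Q implies P but 0 does not force P.
0 lacks atom P, so 0 does not force P.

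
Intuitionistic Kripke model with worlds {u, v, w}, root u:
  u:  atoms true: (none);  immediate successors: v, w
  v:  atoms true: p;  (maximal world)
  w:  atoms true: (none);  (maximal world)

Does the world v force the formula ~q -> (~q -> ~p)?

v ||-/- ~q -> (~q -> ~p): already at v itself, v ||- ~q but v ||-/- ~q -> ~p.
v ||-/- ~q -> ~p: already at v itself, v ||- ~q but v ||-/- ~p.
v ||-/- ~p since v is accessible from v and v ||- p.

No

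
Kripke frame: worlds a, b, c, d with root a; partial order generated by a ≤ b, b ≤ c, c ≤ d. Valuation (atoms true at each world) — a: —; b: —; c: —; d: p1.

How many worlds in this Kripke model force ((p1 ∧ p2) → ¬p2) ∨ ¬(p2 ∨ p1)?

4

a: forces it.
b: forces it.
c: forces it.
d: forces it.
Worlds forcing the formula: {a, b, c, d}.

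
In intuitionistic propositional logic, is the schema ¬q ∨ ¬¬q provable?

This is the weak law of excluded middle, which is not intuitionistically valid.
A Kripke countermodel: worlds u0, u1, u2; order generated by u0 ≤ u1, u0 ≤ u2; atoms true at each world — u0:{}; u1:{q}; u2:{}.
u0 ⊮ ¬q ∨ ¬¬q: neither disjunct is forced at u0.
u0 ⊮ ¬q since u1 is accessible from u0 and u1 ⊩ q.
So the root u0 does not force the formula.

No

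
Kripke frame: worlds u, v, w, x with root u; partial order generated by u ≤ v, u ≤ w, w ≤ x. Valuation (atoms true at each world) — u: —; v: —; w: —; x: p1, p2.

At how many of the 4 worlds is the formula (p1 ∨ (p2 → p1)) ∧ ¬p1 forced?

u: does not force it — u ⊮ (p1 ∨ (p2 → p1)) ∧ ¬p1 since u fails ¬p1.
v: forces it.
w: does not force it — w ⊮ (p1 ∨ (p2 → p1)) ∧ ¬p1 since w fails ¬p1.
x: does not force it.
Worlds forcing the formula: {v}.

1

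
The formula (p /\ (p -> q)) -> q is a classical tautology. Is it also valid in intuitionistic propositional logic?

This is modus ponens in implicational form, which is intuitionistically derivable.
If a world forces p and p -> q, then applying the implication at that world (which is accessible from itself) gives q.

Yes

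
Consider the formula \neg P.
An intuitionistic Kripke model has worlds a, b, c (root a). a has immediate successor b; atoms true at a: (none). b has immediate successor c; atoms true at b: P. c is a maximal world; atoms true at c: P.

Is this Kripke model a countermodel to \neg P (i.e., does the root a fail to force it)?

Yes

a \nVdash \neg P since b is accessible from a and b \Vdash P.
So the root a does not force \neg P; the model is a countermodel.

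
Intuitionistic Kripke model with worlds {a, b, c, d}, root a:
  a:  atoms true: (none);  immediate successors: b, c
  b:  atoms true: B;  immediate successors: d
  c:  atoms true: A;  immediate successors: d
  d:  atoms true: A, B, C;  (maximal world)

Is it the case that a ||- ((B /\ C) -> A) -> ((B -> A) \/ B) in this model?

a ||-/- ((B /\ C) -> A) -> ((B -> A) \/ B): already at a itself, a ||- (B /\ C) -> A but a ||-/- (B -> A) \/ B.
a ||-/- (B -> A) \/ B: neither disjunct is forced at a.
a ||-/- B -> A: at the accessible world b, b ||- B but b ||-/- A.

No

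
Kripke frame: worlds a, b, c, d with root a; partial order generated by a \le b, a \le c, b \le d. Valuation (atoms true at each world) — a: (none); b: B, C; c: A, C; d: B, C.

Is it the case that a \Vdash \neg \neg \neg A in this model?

a \nVdash \neg \neg \neg A since c is accessible from a and c \Vdash \neg \neg A.
c \Vdash \neg \neg A: no world accessible from c forces \neg A.

No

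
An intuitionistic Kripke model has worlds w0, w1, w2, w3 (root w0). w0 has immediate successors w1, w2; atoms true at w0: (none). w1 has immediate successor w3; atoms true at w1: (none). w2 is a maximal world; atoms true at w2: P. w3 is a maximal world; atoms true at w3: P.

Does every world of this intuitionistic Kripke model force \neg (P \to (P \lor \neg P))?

No

Not every world: w0 \nVdash \neg (P \to (P \lor \neg P)).
w0 \nVdash \neg (P \to (P \lor \neg P)) since w0 is accessible from w0 and w0 \Vdash P \to (P \lor \neg P).
w0 \Vdash P \to (P \lor \neg P): every world accessible from w0 that forces P (namely w2, w3) also forces P \lor \neg P.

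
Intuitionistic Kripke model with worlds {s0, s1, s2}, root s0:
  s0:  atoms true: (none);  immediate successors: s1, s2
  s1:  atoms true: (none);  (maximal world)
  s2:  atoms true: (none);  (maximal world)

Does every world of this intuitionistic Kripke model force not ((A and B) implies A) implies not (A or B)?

s0 forces not ((A and B) implies A) implies not (A or B) vacuously: no world accessible from s0 forces the antecedent not ((A and B) implies A).
Since the root s0 forces not ((A and B) implies A) implies not (A or B) and forcing is persistent (monotone upward), every world forces it.

Yes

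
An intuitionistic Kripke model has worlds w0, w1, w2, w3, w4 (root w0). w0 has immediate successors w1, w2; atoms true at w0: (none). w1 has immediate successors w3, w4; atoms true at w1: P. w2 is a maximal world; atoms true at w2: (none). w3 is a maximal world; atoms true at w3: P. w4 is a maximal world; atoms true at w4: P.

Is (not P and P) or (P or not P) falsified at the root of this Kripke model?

w0 does not force (not P and P) or (P or not P): neither disjunct is forced at w0.
w0 does not force not P and P since w0 fails not P.
So the root w0 does not force (not P and P) or (P or not P); the model is a countermodel.

Yes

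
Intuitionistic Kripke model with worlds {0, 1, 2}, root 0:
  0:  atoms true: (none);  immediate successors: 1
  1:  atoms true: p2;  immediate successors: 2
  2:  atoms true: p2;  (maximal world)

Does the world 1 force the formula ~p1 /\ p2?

Yes

1 ||- ~p1 /\ p2 since 1 forces both conjuncts.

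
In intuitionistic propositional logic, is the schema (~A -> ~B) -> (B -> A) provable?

No

This is the converse of contraposition, which is not intuitionistically valid.
A Kripke countermodel: worlds s0, s1; order generated by s0 <= s1; atoms true at each world — s0:{B}; s1:{A,B}.
s0 ||-/- (~A -> ~B) -> (B -> A): already at s0 itself, s0 ||- ~A -> ~B but s0 ||-/- B -> A.
s0 ||-/- B -> A: already at s0 itself, s0 ||- B but s0 ||-/- A.
s0 lacks atom A, so s0 ||-/- A.
So the root s0 does not force the formula.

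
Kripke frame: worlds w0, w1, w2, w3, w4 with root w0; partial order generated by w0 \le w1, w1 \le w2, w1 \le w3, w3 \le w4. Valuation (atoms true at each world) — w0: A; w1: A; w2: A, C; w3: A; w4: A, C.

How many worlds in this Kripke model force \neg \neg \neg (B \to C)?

0

w0: does not force it — w0 \nVdash \neg \neg \neg (B \to C) since w0 is accessible from w0 and w0 \Vdash \neg \neg (B \to C).
w1: does not force it.
w2: does not force it.
w3: does not force it.
w4: does not force it.
Worlds forcing the formula: { }.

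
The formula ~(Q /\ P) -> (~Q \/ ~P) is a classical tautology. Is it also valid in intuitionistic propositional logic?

No

This is the constructively invalid direction of De Morgan's law for conjunction, which is not intuitionistically valid.
A Kripke countermodel: worlds w0, w1, w2; order generated by w0 <= w1, w0 <= w2; atoms true at each world — w0:{}; w1:{Q}; w2:{P}.
w0 ||-/- ~(Q /\ P) -> (~Q \/ ~P): already at w0 itself, w0 ||- ~(Q /\ P) but w0 ||-/- ~Q \/ ~P.
w0 ||-/- ~Q \/ ~P: neither disjunct is forced at w0.
w0 ||-/- ~Q since w1 is accessible from w0 and w1 ||- Q.
So the root w0 does not force the formula.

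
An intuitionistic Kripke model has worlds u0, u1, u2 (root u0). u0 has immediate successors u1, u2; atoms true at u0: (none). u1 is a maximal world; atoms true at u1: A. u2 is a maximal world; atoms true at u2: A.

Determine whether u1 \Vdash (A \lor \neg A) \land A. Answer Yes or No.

Yes

u1 \Vdash (A \lor \neg A) \land A since u1 forces both conjuncts.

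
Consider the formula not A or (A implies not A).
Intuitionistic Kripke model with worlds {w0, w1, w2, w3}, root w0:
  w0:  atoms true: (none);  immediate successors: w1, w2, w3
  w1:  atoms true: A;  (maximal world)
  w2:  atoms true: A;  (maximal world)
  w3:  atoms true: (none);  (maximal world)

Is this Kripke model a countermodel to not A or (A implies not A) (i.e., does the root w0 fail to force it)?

Yes

w0 does not force not A or (A implies not A): neither disjunct is forced at w0.
w0 does not force not A since w1 is accessible from w0 and w1 forces A.
So the root w0 does not force not A or (A implies not A); the model is a countermodel.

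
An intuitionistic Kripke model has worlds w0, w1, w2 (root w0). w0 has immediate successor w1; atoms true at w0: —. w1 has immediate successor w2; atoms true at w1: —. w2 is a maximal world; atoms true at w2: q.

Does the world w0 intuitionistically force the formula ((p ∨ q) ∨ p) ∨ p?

No

w0 ⊮ ((p ∨ q) ∨ p) ∨ p: neither disjunct is forced at w0.
w0 ⊮ (p ∨ q) ∨ p: neither disjunct is forced at w0.
w0 ⊮ p ∨ q: neither disjunct is forced at w0.
w0 lacks atom p, so w0 ⊮ p.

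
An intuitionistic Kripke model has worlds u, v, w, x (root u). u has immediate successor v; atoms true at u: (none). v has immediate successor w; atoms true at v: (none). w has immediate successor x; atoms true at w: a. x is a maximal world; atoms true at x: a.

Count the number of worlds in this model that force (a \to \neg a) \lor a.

2

u: does not force it — u \nVdash (a \to \neg a) \lor a: neither disjunct is forced at u.
v: does not force it — v \nVdash (a \to \neg a) \lor a: neither disjunct is forced at v.
w: forces it.
x: forces it.
Worlds forcing the formula: {w, x}.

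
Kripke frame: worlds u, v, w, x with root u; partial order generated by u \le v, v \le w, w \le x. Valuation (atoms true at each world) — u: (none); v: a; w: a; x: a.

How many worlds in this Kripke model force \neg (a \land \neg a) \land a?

u: does not force it — u \nVdash \neg (a \land \neg a) \land a since u fails a.
v: forces it.
w: forces it.
x: forces it.
Worlds forcing the formula: {v, w, x}.

3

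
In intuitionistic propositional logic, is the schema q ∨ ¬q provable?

No

This is the law of excluded middle, which is not intuitionistically valid.
A Kripke countermodel: worlds u, v; order generated by u ≤ v; atoms true at each world — u:{}; v:{q}.
u ⊮ q ∨ ¬q: neither disjunct is forced at u.
u lacks atom q, so u ⊮ q.
So the root u does not force the formula.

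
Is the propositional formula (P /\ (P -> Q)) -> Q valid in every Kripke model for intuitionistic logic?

This is modus ponens in implicational form, which is intuitionistically derivable.
If a world forces P and P -> Q, then applying the implication at that world (which is accessible from itself) gives Q.

Yes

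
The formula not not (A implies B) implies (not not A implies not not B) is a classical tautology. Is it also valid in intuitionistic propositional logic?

Yes

This is the distribution of double negation over implication, which is intuitionistically derivable.
Assume not not (A implies B) and not not A; suppose not B. Then A implies B would give not A (by contraposition), contradicting not not A; so not (A implies B), contradicting not not (A implies B). Hence not not B.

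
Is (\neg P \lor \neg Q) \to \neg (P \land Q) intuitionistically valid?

Yes

This is a constructively valid De Morgan direction (disjunction of negations to negated conjunction), which is intuitionistically derivable.
If \neg P holds at a world then no accessible world forces P, hence none forces P \land Q; likewise for \neg Q.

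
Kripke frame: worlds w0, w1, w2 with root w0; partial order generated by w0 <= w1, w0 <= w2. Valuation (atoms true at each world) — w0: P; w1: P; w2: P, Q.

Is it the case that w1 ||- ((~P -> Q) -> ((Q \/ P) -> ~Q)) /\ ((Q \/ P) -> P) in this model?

Yes

w1 ||- ((~P -> Q) -> ((Q \/ P) -> ~Q)) /\ ((Q \/ P) -> P) since w1 forces both conjuncts.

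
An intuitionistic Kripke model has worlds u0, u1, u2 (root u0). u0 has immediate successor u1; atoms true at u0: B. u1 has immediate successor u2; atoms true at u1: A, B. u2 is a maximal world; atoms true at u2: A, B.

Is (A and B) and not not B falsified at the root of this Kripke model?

Yes

u0 does not force (A and B) and not not B since u0 fails A and B.
So the root u0 does not force (A and B) and not not B; the model is a countermodel.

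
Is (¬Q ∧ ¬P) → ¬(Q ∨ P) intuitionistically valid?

This is a constructively valid De Morgan direction (conjunction of negations to negated disjunction), which is intuitionistically derivable.
If both ¬Q and ¬P hold at a world, no accessible world forces Q or forces P, so none forces Q ∨ P.

Yes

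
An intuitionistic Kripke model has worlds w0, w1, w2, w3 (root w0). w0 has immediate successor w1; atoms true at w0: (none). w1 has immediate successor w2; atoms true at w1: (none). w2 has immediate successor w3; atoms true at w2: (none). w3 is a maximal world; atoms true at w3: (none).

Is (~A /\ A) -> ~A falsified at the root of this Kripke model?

w0 ||- (~A /\ A) -> ~A vacuously: no world accessible from w0 forces the antecedent ~A /\ A.
So the root w0 forces (~A /\ A) -> ~A; the model is not a countermodel.

No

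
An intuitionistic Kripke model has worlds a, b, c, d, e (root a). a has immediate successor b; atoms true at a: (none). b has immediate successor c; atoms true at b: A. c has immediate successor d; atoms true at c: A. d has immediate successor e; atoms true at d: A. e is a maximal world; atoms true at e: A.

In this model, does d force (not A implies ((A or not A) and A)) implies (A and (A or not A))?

d forces (not A implies ((A or not A) and A)) implies (A and (A or not A)): every world accessible from d that forces not A implies ((A or not A) and A) (namely d, e) also forces A and (A or not A).

Yes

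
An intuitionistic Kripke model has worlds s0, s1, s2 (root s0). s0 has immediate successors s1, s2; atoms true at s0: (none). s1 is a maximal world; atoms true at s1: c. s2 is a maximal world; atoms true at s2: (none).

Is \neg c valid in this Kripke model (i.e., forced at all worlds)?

No

Not every world: s0 \nVdash \neg c.
s0 \nVdash \neg c since s1 is accessible from s0 and s1 \Vdash c.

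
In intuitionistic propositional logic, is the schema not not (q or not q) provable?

Yes

This is the double negation of excluded middle, which is intuitionistically derivable.
Assuming not (q or not q): from q we'd get q or not q, so not q; but then q or not q again — contradiction. Hence not not (q or not q).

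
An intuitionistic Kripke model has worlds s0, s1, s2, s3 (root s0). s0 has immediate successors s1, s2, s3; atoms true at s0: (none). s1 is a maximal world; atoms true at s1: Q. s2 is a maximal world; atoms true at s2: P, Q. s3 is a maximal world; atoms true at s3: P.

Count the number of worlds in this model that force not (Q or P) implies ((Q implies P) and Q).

4

s0: forces it.
s1: forces it.
s2: forces it.
s3: forces it.
Worlds forcing the formula: {s0, s1, s2, s3}.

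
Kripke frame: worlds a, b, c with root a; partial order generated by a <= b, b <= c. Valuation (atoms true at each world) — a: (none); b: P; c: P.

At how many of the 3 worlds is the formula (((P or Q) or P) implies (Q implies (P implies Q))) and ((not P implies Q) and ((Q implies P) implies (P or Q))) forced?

a: does not force it — a does not force (((P or Q) or P) implies (Q implies (P implies Q))) and ((not P implies Q) and ((Q implies P) implies (P or Q))) since a fails (not P implies Q) and ((Q implies P) implies (P or Q)).
b: forces it.
c: forces it.
Worlds forcing the formula: {b, c}.

2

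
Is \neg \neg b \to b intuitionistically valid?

This is double-negation elimination, which is not intuitionistically valid.
A Kripke countermodel: worlds u, v; order generated by u \le v; atoms true at each world — u:{}; v:{b}.
u \nVdash \neg \neg b \to b: already at u itself, u \Vdash \neg \neg b but u \nVdash b.
u lacks atom b, so u \nVdash b.
So the root u does not force the formula.

No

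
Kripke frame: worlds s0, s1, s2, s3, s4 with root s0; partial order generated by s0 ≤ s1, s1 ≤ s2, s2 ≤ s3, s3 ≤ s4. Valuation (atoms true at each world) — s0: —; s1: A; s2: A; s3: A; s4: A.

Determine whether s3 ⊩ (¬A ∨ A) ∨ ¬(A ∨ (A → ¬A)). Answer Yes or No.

s3 ⊩ (¬A ∨ A) ∨ ¬(A ∨ (A → ¬A)) via the disjunct ¬A ∨ A.

Yes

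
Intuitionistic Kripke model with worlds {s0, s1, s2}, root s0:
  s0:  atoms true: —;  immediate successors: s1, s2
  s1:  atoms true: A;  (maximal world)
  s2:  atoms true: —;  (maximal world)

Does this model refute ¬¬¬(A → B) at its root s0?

Yes

s0 ⊮ ¬¬¬(A → B) since s2 is accessible from s0 and s2 ⊩ ¬¬(A → B).
s2 ⊩ ¬¬(A → B): no world accessible from s2 forces ¬(A → B).
So the root s0 does not force ¬¬¬(A → B); the model is a countermodel.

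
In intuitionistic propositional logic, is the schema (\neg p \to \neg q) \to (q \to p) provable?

No

This is the converse of contraposition, which is not intuitionistically valid.
A Kripke countermodel: worlds u, v; order generated by u \le v; atoms true at each world — u:{q}; v:{p,q}.
u \nVdash (\neg p \to \neg q) \to (q \to p): already at u itself, u \Vdash \neg p \to \neg q but u \nVdash q \to p.
u \nVdash q \to p: already at u itself, u \Vdash q but u \nVdash p.
u lacks atom p, so u \nVdash p.
So the root u does not force the formula.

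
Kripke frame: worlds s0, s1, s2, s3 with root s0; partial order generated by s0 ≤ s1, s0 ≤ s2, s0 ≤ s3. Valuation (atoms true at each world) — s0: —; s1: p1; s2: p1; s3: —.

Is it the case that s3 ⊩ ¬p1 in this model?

Yes

s3 ⊩ ¬p1: no world accessible from s3 forces p1.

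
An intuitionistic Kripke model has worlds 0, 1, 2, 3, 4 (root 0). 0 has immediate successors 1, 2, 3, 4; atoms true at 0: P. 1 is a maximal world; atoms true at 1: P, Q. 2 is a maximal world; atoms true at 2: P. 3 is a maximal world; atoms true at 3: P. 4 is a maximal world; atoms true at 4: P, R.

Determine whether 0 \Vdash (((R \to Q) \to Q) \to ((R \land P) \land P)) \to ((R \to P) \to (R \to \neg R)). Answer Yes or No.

No

0 \nVdash (((R \to Q) \to Q) \to ((R \land P) \land P)) \to ((R \to P) \to (R \to \neg R)): at the accessible world 4, 4 \Vdash ((R \to Q) \to Q) \to ((R \land P) \land P) but 4 \nVdash (R \to P) \to (R \to \neg R).
4 \nVdash (R \to P) \to (R \to \neg R): already at 4 itself, 4 \Vdash R \to P but 4 \nVdash R \to \neg R.
4 \nVdash R \to \neg R: already at 4 itself, 4 \Vdash R but 4 \nVdash \neg R.
4 \nVdash \neg R since 4 is accessible from 4 and 4 \Vdash R.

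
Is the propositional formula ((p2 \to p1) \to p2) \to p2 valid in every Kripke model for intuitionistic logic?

This is Peirce's law, which is not intuitionistically valid.
A Kripke countermodel: worlds 0, 1; order generated by 0 \le 1; atoms true at each world — 0:{}; 1:{p2}.
0 \nVdash ((p2 \to p1) \to p2) \to p2: already at 0 itself, 0 \Vdash (p2 \to p1) \to p2 but 0 \nVdash p2.
0 lacks atom p2, so 0 \nVdash p2.
So the root 0 does not force the formula.

No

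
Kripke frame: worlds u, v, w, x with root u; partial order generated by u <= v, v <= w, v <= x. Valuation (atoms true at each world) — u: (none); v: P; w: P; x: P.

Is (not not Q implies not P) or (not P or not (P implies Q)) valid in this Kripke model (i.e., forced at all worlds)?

u forces (not not Q implies not P) or (not P or not (P implies Q)) via the disjunct not not Q implies not P.
Since the root u forces (not not Q implies not P) or (not P or not (P implies Q)) and forcing is persistent (monotone upward), every world forces it.

Yes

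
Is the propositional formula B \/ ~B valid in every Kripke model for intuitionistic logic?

This is the law of excluded middle, which is not intuitionistically valid.
A Kripke countermodel: worlds s0, s1; order generated by s0 <= s1; atoms true at each world — s0:{}; s1:{B}.
s0 ||-/- B \/ ~B: neither disjunct is forced at s0.
s0 lacks atom B, so s0 ||-/- B.
So the root s0 does not force the formula.

No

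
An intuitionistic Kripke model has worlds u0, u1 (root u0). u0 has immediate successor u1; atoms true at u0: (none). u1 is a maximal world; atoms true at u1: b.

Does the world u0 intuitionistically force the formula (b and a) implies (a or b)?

Yes

u0 forces (b and a) implies (a or b) vacuously: no world accessible from u0 forces the antecedent b and a.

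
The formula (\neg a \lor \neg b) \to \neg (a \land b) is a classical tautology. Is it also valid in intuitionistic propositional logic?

This is a constructively valid De Morgan direction (disjunction of negations to negated conjunction), which is intuitionistically derivable.
If \neg a holds at a world then no accessible world forces a, hence none forces a \land b; likewise for \neg b.

Yes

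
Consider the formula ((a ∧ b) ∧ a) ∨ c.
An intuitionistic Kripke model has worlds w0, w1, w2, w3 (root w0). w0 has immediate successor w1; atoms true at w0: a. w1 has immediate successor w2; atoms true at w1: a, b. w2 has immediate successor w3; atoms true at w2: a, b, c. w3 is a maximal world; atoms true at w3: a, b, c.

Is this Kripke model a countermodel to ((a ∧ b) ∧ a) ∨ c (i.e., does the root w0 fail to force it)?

Yes

w0 ⊮ ((a ∧ b) ∧ a) ∨ c: neither disjunct is forced at w0.
w0 ⊮ (a ∧ b) ∧ a since w0 fails a ∧ b.
So the root w0 does not force ((a ∧ b) ∧ a) ∨ c; the model is a countermodel.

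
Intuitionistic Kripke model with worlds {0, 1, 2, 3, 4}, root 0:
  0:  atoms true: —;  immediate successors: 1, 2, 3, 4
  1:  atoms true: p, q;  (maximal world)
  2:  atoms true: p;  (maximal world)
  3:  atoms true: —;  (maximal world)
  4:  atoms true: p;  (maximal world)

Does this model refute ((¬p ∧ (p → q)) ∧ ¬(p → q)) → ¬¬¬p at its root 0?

0 ⊩ ((¬p ∧ (p → q)) ∧ ¬(p → q)) → ¬¬¬p vacuously: no world accessible from 0 forces the antecedent (¬p ∧ (p → q)) ∧ ¬(p → q).
So the root 0 forces ((¬p ∧ (p → q)) ∧ ¬(p → q)) → ¬¬¬p; the model is not a countermodel.

No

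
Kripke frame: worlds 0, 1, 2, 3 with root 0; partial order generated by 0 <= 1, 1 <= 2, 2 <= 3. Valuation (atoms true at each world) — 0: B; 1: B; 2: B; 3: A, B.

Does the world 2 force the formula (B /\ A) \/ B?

2 ||- (B /\ A) \/ B via the disjunct B.

Yes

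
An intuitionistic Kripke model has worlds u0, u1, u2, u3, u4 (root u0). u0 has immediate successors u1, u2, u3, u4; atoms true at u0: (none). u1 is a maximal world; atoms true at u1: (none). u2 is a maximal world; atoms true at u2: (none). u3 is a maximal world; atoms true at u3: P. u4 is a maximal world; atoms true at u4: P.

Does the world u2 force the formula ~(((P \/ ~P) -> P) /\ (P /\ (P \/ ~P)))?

Yes

u2 ||- ~(((P \/ ~P) -> P) /\ (P /\ (P \/ ~P))): no world accessible from u2 forces ((P \/ ~P) -> P) /\ (P /\ (P \/ ~P)).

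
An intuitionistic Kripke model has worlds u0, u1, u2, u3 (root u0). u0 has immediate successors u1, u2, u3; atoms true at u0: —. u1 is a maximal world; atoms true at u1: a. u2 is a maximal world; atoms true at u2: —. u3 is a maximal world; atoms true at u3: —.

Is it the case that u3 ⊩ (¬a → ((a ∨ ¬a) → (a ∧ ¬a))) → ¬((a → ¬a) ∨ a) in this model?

u3 ⊩ (¬a → ((a ∨ ¬a) → (a ∧ ¬a))) → ¬((a → ¬a) ∨ a) vacuously: no world accessible from u3 forces the antecedent ¬a → ((a ∨ ¬a) → (a ∧ ¬a)).

Yes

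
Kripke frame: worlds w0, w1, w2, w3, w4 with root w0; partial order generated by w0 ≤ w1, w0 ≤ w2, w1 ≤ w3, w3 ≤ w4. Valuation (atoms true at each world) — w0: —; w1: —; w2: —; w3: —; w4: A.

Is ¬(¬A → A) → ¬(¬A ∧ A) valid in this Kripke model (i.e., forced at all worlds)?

Yes

w0 ⊩ ¬(¬A → A) → ¬(¬A ∧ A): every world accessible from w0 that forces ¬(¬A → A) (namely w2) also forces ¬(¬A ∧ A).
Since the root w0 forces ¬(¬A → A) → ¬(¬A ∧ A) and forcing is persistent (monotone upward), every world forces it.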